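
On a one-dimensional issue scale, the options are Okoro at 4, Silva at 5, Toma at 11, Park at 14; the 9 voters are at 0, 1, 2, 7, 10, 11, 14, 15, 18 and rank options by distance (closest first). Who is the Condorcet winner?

With single-peaked preferences on a line, the Condorcet winner is the candidate closest to the median voter.
The median voter (position 10) is closest to Toma at 11.
Check: Toma vs Silva — voters closer to Toma: 5 of 9.

Toma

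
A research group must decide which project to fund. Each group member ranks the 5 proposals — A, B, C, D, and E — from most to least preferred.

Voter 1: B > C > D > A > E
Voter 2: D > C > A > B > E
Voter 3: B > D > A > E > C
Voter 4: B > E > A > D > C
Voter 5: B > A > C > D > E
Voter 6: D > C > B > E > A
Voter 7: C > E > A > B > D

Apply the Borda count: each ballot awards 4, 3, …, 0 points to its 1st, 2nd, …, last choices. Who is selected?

Borda scores:
  A: 1 + 2 + 2 + 2 + 3 + 0 + 2 = 12
  B: 4 + 1 + 4 + 4 + 4 + 2 + 1 = 20
  C: 3 + 3 + 0 + 0 + 2 + 3 + 4 = 15
  D: 2 + 4 + 3 + 1 + 1 + 4 + 0 = 15
  E: 0 + 0 + 1 + 3 + 0 + 1 + 3 = 8
B has the highest total.

B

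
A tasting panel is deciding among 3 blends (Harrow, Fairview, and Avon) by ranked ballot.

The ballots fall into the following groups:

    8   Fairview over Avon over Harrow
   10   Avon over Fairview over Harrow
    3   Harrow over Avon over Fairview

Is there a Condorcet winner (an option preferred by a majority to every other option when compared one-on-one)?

Head-to-head results (21 voters total):
Harrow vs Fairview: Fairview wins 18–3.
Harrow vs Avon: Avon wins 18–3.
Fairview vs Avon: Avon wins 13–8.
Avon beats each rival — Harrow (18–3), Fairview (13–8) — so Avon is the Condorcet winner.

Yes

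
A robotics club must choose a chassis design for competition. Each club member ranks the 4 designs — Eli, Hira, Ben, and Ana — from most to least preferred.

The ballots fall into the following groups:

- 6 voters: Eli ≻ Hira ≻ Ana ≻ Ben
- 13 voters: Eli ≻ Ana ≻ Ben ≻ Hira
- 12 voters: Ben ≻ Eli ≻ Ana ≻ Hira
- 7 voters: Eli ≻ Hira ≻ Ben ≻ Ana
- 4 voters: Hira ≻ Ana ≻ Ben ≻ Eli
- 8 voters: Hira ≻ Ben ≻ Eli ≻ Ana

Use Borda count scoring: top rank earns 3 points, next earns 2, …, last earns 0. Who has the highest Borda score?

Eli

Borda scores:
  Eli: 6·3 + 13·3 + 12·2 + 7·3 + 4·0 + 8·1 = 110
  Hira: 6·2 + 13·0 + 12·0 + 7·2 + 4·3 + 8·3 = 62
  Ben: 6·0 + 13·1 + 12·3 + 7·1 + 4·1 + 8·2 = 76
  Ana: 6·1 + 13·2 + 12·1 + 7·0 + 4·2 + 8·0 = 52
Eli has the highest total.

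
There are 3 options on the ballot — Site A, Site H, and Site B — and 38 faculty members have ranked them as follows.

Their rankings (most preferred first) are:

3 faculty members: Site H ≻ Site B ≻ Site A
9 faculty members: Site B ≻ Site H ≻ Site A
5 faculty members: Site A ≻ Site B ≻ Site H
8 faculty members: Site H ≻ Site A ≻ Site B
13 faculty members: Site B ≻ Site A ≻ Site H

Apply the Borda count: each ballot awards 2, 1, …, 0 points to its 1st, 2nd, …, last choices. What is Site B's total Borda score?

Borda scores:
  Site A: 3·0 + 9·0 + 5·2 + 8·1 + 13·1 = 31
  Site H: 3·2 + 9·1 + 5·0 + 8·2 + 13·0 = 31
  Site B: 3·1 + 9·2 + 5·1 + 8·0 + 13·2 = 52

52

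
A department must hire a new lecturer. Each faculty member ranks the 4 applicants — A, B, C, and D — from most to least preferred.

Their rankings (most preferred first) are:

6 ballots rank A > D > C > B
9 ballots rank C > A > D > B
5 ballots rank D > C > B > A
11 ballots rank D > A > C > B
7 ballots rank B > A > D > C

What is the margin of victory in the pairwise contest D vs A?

Ballots ranking D above A: 5+11 = 16.
Ballots ranking A above D: 6+9+7 = 22.
A wins 22–16, a margin of 6.

6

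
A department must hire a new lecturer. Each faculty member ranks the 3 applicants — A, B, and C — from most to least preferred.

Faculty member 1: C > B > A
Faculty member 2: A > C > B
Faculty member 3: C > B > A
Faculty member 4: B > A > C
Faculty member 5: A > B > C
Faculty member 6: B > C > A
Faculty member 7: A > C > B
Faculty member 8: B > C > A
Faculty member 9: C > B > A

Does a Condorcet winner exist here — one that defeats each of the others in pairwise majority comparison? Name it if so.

C

Head-to-head results (9 voters total):
A vs B: B wins 6–3.
A vs C: C wins 5–4.
B vs C: C wins 5–4.
C beats each rival — A (5–4), B (5–4) — so C is the Condorcet winner.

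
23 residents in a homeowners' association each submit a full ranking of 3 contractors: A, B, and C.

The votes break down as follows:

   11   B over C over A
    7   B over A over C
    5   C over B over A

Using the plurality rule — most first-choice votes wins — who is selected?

First-place vote totals:
  A: 0
  B: 18
  C: 5
B has the most first-place votes.

B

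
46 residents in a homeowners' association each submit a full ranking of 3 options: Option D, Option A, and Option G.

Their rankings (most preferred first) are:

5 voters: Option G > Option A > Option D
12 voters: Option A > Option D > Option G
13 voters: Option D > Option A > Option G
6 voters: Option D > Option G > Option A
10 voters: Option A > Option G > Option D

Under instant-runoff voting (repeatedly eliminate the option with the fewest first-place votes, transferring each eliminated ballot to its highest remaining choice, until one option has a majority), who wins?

Round 1: Option A 22, Option D 19, Option G 5. Option G has the fewest and is eliminated.
Round 2: Option A 27, Option D 19. Option A has a majority.

Option A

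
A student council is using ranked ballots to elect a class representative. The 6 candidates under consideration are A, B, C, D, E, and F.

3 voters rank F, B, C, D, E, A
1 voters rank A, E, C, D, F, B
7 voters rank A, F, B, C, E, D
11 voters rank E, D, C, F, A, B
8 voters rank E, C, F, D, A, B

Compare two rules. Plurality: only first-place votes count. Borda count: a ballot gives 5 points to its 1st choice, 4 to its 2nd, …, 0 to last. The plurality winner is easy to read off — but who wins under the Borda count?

Plurality first-place counts: A 8, B 0, C 0, D 0, E 19, F 3 → E.
Borda totals: A 59, B 33, C 91, D 68, E 109, F 90 → E.

E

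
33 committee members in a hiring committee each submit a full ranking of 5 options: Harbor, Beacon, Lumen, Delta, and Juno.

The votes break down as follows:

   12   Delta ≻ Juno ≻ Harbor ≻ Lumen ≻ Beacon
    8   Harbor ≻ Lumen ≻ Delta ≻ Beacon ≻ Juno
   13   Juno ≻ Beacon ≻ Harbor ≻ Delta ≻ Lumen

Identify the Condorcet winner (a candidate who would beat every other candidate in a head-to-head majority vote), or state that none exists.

There is no Condorcet winner

Head-to-head results (33 voters total):
Harbor vs Beacon: Harbor wins 20–13.
Harbor vs Lumen: Harbor wins 33–0.
Harbor vs Delta: Harbor wins 21–12.
Harbor vs Juno: Juno wins 25–8.
Beacon vs Lumen: Lumen wins 20–13.
Beacon vs Delta: Delta wins 20–13.
Beacon vs Juno: Juno wins 25–8.
Lumen vs Delta: Delta wins 25–8.
Lumen vs Juno: Juno wins 25–8.
Delta vs Juno: Delta wins 20–13.
No candidate beats all others: Harbor beats Delta beats Juno beats Harbor, a majority cycle.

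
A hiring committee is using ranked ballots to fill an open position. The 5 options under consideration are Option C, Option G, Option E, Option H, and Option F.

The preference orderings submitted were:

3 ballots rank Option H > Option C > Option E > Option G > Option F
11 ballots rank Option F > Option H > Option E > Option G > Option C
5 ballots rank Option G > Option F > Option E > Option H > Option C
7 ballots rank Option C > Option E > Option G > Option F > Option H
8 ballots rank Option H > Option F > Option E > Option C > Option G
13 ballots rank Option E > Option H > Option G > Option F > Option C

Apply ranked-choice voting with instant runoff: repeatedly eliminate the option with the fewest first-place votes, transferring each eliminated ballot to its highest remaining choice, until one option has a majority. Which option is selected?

Round 1: Option E 13, Option H 11, Option F 11, Option C 7, Option G 5. Option G has the fewest and is eliminated.
Round 2: Option F 16, Option E 13, Option H 11, Option C 7. Option C has the fewest and is eliminated.
Round 3: Option E 20, Option F 16, Option H 11. Option H has the fewest and is eliminated.
Round 4: Option F 24, Option E 23. Option F has a majority.

Option F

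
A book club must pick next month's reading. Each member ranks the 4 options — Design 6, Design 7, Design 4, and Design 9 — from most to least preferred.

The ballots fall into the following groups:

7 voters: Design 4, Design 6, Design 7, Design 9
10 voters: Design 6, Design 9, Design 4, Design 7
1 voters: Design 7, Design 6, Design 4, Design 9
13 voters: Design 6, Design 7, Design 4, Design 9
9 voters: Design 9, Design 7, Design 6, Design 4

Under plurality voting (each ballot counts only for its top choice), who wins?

First-place vote totals:
  Design 6: 23
  Design 7: 1
  Design 4: 7
  Design 9: 9
Design 6 has the most first-place votes.

Design 6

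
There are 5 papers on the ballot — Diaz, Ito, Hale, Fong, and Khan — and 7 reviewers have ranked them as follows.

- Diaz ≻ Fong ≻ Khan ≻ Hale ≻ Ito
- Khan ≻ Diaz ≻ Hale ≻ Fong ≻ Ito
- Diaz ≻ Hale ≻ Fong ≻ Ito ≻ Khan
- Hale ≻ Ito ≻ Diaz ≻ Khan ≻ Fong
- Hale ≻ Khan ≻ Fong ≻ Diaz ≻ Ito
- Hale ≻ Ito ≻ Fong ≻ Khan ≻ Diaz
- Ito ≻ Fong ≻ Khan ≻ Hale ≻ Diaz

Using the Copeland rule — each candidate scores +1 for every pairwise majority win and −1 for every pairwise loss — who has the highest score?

Hale

Pairwise results:
  Diaz vs Ito: Diaz wins 4–3.
  Diaz vs Hale: Hale wins 4–3.
  Diaz vs Fong: Diaz wins 4–3.
  Diaz vs Khan: Khan wins 4–3.
  Ito vs Hale: Hale wins 6–1.
  Ito vs Fong: Fong wins 4–3.
  Ito vs Khan: Ito wins 4–3.
  Hale vs Fong: Hale wins 5–2.
  Hale vs Khan: Hale wins 4–3.
  Fong vs Khan: Fong wins 4–3.
Copeland scores (wins − losses):
  Diaz: 2 − 2 = 0
  Ito: 1 − 3 = -2
  Hale: 4 − 0 = 4
  Fong: 2 − 2 = 0
  Khan: 1 − 3 = -2
Hale has the best Copeland score.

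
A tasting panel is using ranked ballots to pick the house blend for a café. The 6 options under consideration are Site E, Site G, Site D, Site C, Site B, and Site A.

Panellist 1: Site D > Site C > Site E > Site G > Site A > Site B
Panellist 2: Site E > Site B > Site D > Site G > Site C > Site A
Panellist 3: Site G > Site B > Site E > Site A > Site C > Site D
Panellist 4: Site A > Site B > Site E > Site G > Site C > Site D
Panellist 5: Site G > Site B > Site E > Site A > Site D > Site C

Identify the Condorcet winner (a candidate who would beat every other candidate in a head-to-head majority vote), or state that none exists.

Head-to-head results (5 voters total):
Site E vs Site G: Site E wins 3–2.
Site E vs Site D: Site E wins 4–1.
Site E vs Site C: Site E wins 4–1.
Site E vs Site B: Site B wins 3–2.
Site E vs Site A: Site E wins 4–1.
Site G vs Site D: Site G wins 3–2.
Site G vs Site C: Site G wins 4–1.
Site G vs Site B: Site G wins 3–2.
Site G vs Site A: Site G wins 4–1.
Site D vs Site C: Site D wins 3–2.
Site D vs Site B: Site B wins 4–1.
Site D vs Site A: Site A wins 3–2.
Site C vs Site B: Site B wins 4–1.
Site C vs Site A: Site A wins 3–2.
Site B vs Site A: Site B wins 3–2.
No candidate beats all others: Site E beats Site G beats Site B beats Site E, a majority cycle.

No Condorcet winner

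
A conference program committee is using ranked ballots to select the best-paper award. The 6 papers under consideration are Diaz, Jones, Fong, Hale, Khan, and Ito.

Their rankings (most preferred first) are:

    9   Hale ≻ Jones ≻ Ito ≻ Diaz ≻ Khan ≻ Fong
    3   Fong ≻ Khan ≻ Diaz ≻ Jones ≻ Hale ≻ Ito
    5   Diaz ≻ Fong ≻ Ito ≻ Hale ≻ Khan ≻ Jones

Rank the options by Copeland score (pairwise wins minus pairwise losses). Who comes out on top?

Pairwise results:
  Diaz vs Jones: Jones wins 9–8.
  Diaz vs Fong: Diaz wins 14–3.
  Diaz vs Hale: Hale wins 9–8.
  Diaz vs Khan: Diaz wins 14–3.
  Diaz vs Ito: Ito wins 9–8.
  Jones vs Fong: Jones wins 9–8.
  Jones vs Hale: Hale wins 14–3.
  Jones vs Khan: Jones wins 9–8.
  Jones vs Ito: Jones wins 12–5.
  Fong vs Hale: Hale wins 9–8.
  Fong vs Khan: Khan wins 9–8.
  Fong vs Ito: Ito wins 9–8.
  Hale vs Khan: Hale wins 14–3.
  Hale vs Ito: Hale wins 12–5.
  Khan vs Ito: Ito wins 14–3.
Copeland scores (wins − losses):
  Diaz: 2 − 3 = -1
  Jones: 4 − 1 = 3
  Fong: 0 − 5 = -5
  Hale: 5 − 0 = 5
  Khan: 1 − 4 = -3
  Ito: 3 − 2 = 1
Hale has the best Copeland score.

Hale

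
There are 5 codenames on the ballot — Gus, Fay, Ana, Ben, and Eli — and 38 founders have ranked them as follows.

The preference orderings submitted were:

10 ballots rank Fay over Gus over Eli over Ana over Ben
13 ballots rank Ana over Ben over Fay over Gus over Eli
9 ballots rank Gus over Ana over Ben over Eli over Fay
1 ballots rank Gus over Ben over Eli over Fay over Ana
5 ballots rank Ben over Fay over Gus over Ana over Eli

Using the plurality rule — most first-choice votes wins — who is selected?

First-place vote totals:
  Gus: 10
  Fay: 10
  Ana: 13
  Ben: 5
  Eli: 0
Ana has the most first-place votes.

Ana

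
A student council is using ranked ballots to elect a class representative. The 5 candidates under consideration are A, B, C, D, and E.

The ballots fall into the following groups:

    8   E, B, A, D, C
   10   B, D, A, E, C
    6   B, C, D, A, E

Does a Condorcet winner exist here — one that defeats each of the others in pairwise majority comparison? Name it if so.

Head-to-head results (24 voters total):
A vs B: B wins 24–0.
A vs C: A wins 18–6.
A vs D: D wins 16–8.
A vs E: A wins 16–8.
B vs C: B wins 24–0.
B vs D: B wins 24–0.
B vs E: B wins 16–8.
C vs D: D wins 18–6.
C vs E: E wins 18–6.
D vs E: D wins 16–8.
B beats each rival — A (24–0), C (24–0), D (24–0), E (16–8) — so B is the Condorcet winner.

B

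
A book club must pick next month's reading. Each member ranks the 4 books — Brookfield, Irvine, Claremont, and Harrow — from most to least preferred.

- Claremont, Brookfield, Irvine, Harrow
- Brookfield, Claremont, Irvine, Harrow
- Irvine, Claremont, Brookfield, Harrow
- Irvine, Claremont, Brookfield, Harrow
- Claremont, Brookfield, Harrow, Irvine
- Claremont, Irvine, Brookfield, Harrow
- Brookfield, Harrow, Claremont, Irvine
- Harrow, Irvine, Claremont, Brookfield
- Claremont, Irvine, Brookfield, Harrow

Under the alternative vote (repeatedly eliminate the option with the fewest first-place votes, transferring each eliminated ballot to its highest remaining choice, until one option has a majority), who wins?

Round 1: Claremont 4, Brookfield 2, Irvine 2, Harrow 1. Harrow has the fewest and is eliminated.
Round 2: Claremont 4, Irvine 3, Brookfield 2. Brookfield has the fewest and is eliminated.
Round 3: Claremont 6, Irvine 3. Claremont has a majority.

Claremont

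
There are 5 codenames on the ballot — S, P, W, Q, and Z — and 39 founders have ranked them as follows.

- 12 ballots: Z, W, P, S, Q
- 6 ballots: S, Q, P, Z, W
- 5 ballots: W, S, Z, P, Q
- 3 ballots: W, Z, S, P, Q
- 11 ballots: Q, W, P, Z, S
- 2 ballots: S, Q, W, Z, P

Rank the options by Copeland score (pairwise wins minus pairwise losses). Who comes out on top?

Pairwise results:
  S vs P: P wins 23–16.
  S vs W: W wins 31–8.
  S vs Q: S wins 28–11.
  S vs Z: Z wins 26–13.
  P vs W: W wins 33–6.
  P vs Q: P wins 20–19.
  P vs Z: Z wins 22–17.
  W vs Q: W wins 20–19.
  W vs Z: W wins 21–18.
  Q vs Z: Z wins 20–19.
Copeland scores (wins − losses):
  S: 1 − 3 = -2
  P: 2 − 2 = 0
  W: 4 − 0 = 4
  Q: 0 − 4 = -4
  Z: 3 − 1 = 2
W has the best Copeland score.

W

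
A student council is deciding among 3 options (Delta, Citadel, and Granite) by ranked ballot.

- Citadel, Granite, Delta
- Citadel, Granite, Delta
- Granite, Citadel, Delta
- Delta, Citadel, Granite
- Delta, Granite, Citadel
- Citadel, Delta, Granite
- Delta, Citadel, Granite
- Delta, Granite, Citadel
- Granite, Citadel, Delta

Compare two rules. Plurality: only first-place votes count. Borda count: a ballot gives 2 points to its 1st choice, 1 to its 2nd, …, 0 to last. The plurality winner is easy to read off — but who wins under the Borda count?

Citadel

Plurality first-place counts: Delta 4, Citadel 3, Granite 2 → Delta.
Borda totals: Delta 9, Citadel 10, Granite 8 → Citadel.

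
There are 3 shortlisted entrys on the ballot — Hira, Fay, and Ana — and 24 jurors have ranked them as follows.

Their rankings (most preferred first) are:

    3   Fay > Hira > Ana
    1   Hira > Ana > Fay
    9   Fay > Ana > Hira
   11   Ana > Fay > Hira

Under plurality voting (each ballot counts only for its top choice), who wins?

First-place vote totals:
  Hira: 1
  Fay: 12
  Ana: 11
Fay has the most first-place votes.

Fay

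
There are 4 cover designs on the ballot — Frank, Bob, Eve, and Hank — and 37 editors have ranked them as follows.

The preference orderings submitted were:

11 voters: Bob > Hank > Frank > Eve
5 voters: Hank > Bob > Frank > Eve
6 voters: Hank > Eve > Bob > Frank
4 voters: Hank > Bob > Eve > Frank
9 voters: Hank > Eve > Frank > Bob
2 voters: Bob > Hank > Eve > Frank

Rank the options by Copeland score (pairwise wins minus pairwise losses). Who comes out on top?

Pairwise results:
  Frank vs Bob: Bob wins 28–9.
  Frank vs Eve: Eve wins 21–16.
  Frank vs Hank: Hank wins 37–0.
  Bob vs Eve: Bob wins 22–15.
  Bob vs Hank: Hank wins 24–13.
  Eve vs Hank: Hank wins 37–0.
Copeland scores (wins − losses):
  Frank: 0 − 3 = -3
  Bob: 2 − 1 = 1
  Eve: 1 − 2 = -1
  Hank: 3 − 0 = 3
Hank has the best Copeland score.

Hank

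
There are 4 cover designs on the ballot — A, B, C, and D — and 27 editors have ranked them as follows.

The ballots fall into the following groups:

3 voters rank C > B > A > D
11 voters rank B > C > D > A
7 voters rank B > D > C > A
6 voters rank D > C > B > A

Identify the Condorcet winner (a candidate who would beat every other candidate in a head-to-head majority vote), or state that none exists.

Head-to-head results (27 voters total):
A vs B: B wins 27–0.
A vs C: C wins 27–0.
A vs D: D wins 24–3.
B vs C: B wins 18–9.
B vs D: B wins 21–6.
C vs D: C wins 14–13.
B beats each rival — A (27–0), C (18–9), D (21–6) — so B is the Condorcet winner.

B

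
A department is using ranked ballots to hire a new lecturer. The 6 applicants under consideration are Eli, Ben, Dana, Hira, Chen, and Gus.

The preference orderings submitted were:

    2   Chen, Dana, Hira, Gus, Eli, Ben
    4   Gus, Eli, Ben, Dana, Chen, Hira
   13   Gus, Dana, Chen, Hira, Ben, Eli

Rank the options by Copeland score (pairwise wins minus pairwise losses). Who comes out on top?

Gus

Pairwise results:
  Eli vs Ben: Ben wins 13–6.
  Eli vs Dana: Dana wins 15–4.
  Eli vs Hira: Hira wins 15–4.
  Eli vs Chen: Chen wins 15–4.
  Eli vs Gus: Gus wins 19–0.
  Ben vs Dana: Dana wins 15–4.
  Ben vs Hira: Hira wins 15–4.
  Ben vs Chen: Chen wins 15–4.
  Ben vs Gus: Gus wins 19–0.
  Dana vs Hira: Dana wins 19–0.
  Dana vs Chen: Dana wins 17–2.
  Dana vs Gus: Gus wins 17–2.
  Hira vs Chen: Chen wins 19–0.
  Hira vs Gus: Gus wins 17–2.
  Chen vs Gus: Gus wins 17–2.
Copeland scores (wins − losses):
  Eli: 0 − 5 = -5
  Ben: 1 − 4 = -3
  Dana: 4 − 1 = 3
  Hira: 2 − 3 = -1
  Chen: 3 − 2 = 1
  Gus: 5 − 0 = 5
Gus has the best Copeland score.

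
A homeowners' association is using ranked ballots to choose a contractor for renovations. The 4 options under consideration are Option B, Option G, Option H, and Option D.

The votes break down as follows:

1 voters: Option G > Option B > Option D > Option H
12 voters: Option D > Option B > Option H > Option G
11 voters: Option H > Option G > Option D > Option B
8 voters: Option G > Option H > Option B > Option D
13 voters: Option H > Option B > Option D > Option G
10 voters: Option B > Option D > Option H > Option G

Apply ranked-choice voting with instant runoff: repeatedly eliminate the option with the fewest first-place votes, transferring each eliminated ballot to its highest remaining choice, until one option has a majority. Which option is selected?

Round 1: Option H 24, Option D 12, Option B 10, Option G 9. Option G has the fewest and is eliminated.
Round 2: Option H 32, Option D 12, Option B 11. Option H has a majority.

Option H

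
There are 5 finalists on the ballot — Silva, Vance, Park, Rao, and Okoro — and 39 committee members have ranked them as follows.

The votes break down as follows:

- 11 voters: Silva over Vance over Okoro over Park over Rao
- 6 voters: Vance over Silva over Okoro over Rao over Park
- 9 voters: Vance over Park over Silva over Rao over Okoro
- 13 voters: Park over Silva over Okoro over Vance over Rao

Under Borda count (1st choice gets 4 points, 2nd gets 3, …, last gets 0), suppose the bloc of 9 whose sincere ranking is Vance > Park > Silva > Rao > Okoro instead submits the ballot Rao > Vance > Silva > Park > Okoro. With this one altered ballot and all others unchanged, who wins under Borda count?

Borda totals with the altered ballot: Silva 119, Vance 97, Park 72, Rao 42, Okoro 60.
The winner is unchanged: still Silva.

Silva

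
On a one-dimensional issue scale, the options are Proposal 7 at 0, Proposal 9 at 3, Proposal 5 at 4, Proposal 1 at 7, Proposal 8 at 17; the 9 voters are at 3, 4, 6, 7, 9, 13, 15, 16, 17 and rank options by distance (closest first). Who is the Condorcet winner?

With single-peaked preferences on a line, the Condorcet winner is the candidate closest to the median voter.
The median voter (position 9) is closest to Proposal 1 at 7.
Check: Proposal 1 vs Proposal 7 — voters closer to Proposal 1: 8 of 9.

Proposal 1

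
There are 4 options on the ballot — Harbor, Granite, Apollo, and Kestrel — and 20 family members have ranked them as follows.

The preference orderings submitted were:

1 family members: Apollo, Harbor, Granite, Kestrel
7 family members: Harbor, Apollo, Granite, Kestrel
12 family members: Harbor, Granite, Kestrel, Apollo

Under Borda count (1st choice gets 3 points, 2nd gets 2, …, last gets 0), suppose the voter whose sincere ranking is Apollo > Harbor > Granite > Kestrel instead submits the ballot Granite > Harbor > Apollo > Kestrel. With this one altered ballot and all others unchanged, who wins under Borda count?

Borda totals with the altered ballot: Harbor 59, Granite 34, Apollo 15, Kestrel 12.
The winner is unchanged: still Harbor.

Harbor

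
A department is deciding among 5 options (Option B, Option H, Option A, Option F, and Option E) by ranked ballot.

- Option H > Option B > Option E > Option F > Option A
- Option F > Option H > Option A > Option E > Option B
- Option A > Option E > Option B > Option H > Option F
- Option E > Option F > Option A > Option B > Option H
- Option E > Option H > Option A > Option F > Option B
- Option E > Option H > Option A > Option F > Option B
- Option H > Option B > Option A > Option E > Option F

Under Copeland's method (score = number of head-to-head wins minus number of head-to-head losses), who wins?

Pairwise results:
  Option B vs Option H: Option H wins 5–2.
  Option B vs Option A: Option A wins 5–2.
  Option B vs Option F: Option F wins 4–3.
  Option B vs Option E: Option E wins 5–2.
  Option H vs Option A: Option H wins 5–2.
  Option H vs Option F: Option H wins 5–2.
  Option H vs Option E: Option E wins 4–3.
  Option A vs Option F: Option A wins 4–3.
  Option A vs Option E: Option E wins 4–3.
  Option F vs Option E: Option E wins 6–1.
Copeland scores (wins − losses):
  Option B: 0 − 4 = -4
  Option H: 3 − 1 = 2
  Option A: 2 − 2 = 0
  Option F: 1 − 3 = -2
  Option E: 4 − 0 = 4
Option E has the best Copeland score.

Option E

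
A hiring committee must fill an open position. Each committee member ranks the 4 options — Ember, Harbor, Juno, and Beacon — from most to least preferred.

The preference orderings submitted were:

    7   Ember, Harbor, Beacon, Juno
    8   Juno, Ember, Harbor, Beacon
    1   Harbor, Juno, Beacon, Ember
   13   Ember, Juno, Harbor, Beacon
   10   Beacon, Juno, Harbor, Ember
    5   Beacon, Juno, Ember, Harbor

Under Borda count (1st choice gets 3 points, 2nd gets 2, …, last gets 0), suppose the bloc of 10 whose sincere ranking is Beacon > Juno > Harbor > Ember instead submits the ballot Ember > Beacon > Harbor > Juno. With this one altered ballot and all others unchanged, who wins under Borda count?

Borda totals with the altered ballot: Ember 111, Harbor 48, Juno 62, Beacon 43.
The switch changes the winner from Juno to Ember.

Ember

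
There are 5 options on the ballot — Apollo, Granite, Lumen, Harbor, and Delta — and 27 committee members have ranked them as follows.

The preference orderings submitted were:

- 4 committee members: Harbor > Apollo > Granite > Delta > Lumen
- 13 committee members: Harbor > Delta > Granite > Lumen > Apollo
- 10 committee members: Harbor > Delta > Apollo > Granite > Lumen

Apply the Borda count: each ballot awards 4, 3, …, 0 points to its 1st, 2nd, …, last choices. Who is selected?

Borda scores:
  Apollo: 4·3 + 13·0 + 10·2 = 32
  Granite: 4·2 + 13·2 + 10·1 = 44
  Lumen: 4·0 + 13·1 + 10·0 = 13
  Harbor: 4·4 + 13·4 + 10·4 = 108
  Delta: 4·1 + 13·3 + 10·3 = 73
Harbor has the highest total.

Harbor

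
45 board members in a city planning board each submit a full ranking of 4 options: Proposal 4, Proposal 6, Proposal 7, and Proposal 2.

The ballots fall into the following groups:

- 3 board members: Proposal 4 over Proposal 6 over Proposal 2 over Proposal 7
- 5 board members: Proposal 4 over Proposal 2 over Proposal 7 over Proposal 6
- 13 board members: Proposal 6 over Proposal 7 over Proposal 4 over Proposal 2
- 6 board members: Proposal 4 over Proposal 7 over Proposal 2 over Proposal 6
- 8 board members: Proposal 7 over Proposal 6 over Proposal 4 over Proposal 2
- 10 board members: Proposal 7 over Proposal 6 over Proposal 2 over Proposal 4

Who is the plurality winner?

First-place vote totals:
  Proposal 4: 14
  Proposal 6: 13
  Proposal 7: 18
  Proposal 2: 0
Proposal 7 has the most first-place votes.

Proposal 7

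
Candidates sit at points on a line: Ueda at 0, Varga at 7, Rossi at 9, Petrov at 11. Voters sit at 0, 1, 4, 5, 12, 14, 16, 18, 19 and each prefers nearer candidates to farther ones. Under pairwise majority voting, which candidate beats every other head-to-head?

Petrov

With single-peaked preferences on a line, the Condorcet winner is the candidate closest to the median voter.
The median voter (position 12) is closest to Petrov at 11.
Check: Petrov vs Ueda — voters closer to Petrov: 5 of 9.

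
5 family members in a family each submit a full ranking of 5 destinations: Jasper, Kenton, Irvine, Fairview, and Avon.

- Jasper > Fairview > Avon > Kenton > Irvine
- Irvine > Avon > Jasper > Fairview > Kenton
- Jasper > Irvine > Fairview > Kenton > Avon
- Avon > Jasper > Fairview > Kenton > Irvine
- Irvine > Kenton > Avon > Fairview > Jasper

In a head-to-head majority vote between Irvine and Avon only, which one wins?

Ballots ranking Irvine above Avon: 3.
Ballots ranking Avon above Irvine: 2.
Irvine wins the head-to-head, 3–2.

Irvine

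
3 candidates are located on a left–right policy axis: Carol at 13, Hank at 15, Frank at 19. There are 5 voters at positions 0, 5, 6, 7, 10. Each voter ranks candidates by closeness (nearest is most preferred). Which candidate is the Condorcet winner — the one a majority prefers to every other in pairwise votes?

Carol

With single-peaked preferences on a line, the Condorcet winner is the candidate closest to the median voter.
The median voter (position 6) is closest to Carol at 13.
Check: Carol vs Hank — voters closer to Carol: 5 of 5.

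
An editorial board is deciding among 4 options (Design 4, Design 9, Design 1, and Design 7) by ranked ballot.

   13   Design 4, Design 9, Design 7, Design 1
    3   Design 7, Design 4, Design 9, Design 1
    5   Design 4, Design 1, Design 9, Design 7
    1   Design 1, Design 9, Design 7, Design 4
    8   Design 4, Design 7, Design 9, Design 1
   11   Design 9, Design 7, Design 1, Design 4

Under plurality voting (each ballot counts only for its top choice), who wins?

Design 4

First-place vote totals:
  Design 4: 26
  Design 9: 11
  Design 1: 1
  Design 7: 3
Design 4 has the most first-place votes.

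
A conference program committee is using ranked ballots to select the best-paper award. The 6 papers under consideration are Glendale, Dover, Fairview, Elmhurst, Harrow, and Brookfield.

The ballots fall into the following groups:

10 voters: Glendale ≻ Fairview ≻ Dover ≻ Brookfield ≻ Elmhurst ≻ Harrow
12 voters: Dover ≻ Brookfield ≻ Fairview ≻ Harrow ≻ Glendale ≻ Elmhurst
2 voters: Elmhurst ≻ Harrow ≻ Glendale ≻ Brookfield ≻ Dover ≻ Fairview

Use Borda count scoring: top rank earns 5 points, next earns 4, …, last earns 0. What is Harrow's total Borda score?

32

Borda scores:
  Glendale: 10·5 + 12·1 + 2·3 = 68
  Dover: 10·3 + 12·5 + 2·1 = 92
  Fairview: 10·4 + 12·3 + 2·0 = 76
  Elmhurst: 10·1 + 12·0 + 2·5 = 20
  Harrow: 10·0 + 12·2 + 2·4 = 32
  Brookfield: 10·2 + 12·4 + 2·2 = 72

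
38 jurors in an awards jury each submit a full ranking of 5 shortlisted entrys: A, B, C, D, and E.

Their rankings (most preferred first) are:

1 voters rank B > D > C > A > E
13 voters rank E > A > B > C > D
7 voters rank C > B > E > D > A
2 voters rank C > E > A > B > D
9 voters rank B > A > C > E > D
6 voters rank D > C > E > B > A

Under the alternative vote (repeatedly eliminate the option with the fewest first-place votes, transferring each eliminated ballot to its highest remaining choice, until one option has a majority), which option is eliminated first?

A

Round 1: E 13, B 10, C 9, D 6, A 0. A has the fewest and is eliminated.
Round 2: E 13, B 10, C 9, D 6. D has the fewest and is eliminated.
Round 3: C 15, E 13, B 10. B has the fewest and is eliminated.
Round 4: C 25, E 13. C has a majority.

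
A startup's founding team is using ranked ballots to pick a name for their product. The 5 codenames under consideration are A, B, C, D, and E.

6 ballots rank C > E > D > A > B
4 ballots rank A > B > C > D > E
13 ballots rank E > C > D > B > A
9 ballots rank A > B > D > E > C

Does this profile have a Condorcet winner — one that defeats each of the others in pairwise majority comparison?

Yes

Head-to-head results (32 voters total):
A vs B: A wins 19–13.
A vs C: C wins 19–13.
A vs D: D wins 19–13.
A vs E: E wins 19–13.
B vs C: C wins 19–13.
B vs D: D wins 19–13.
B vs E: E wins 19–13.
C vs D: C wins 23–9.
C vs E: E wins 22–10.
D vs E: E wins 19–13.
E beats each rival — A (19–13), B (19–13), C (22–10), D (19–13) — so E is the Condorcet winner.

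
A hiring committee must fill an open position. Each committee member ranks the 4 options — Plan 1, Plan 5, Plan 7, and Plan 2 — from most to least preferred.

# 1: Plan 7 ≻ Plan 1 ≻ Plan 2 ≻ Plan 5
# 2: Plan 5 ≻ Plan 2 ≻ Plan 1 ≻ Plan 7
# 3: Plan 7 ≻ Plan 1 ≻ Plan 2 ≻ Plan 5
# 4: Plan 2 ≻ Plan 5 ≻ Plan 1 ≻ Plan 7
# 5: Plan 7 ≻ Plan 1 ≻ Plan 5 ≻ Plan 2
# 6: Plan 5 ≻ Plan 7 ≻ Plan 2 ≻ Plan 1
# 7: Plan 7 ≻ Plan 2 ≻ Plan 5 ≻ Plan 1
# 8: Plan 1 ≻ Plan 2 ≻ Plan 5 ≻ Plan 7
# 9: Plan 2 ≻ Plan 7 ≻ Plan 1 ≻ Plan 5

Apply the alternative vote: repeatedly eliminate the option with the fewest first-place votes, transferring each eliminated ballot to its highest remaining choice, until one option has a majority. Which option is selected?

Round 1: Plan 7 4, Plan 5 2, Plan 2 2, Plan 1 1. Plan 1 has the fewest and is eliminated.
Round 2: Plan 7 4, Plan 2 3, Plan 5 2. Plan 5 has the fewest and is eliminated.
Round 3: Plan 7 5, Plan 2 4. Plan 7 has a majority.

Plan 7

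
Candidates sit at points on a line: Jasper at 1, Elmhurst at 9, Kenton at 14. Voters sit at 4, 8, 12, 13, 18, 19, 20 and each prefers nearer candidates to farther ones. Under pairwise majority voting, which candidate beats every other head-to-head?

With single-peaked preferences on a line, the Condorcet winner is the candidate closest to the median voter.
The median voter (position 13) is closest to Kenton at 14.
Check: Kenton vs Jasper — voters closer to Kenton: 6 of 7.

Kenton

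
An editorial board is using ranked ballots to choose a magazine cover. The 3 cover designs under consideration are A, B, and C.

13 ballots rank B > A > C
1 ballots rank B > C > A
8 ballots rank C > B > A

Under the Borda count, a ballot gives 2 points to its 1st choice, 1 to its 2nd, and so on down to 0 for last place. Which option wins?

Borda scores:
  A: 13·1 + 0 + 8·0 = 13
  B: 13·2 + 2 + 8·1 = 36
  C: 13·0 + 1 + 8·2 = 17
B has the highest total.

B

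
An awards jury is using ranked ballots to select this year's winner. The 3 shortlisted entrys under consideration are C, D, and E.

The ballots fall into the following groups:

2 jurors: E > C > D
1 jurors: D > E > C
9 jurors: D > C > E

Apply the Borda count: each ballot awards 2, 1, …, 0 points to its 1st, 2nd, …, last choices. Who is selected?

D

Borda scores:
  C: 2·1 + 0 + 9·1 = 11
  D: 2·0 + 2 + 9·2 = 20
  E: 2·2 + 1 + 9·0 = 5
D has the highest total.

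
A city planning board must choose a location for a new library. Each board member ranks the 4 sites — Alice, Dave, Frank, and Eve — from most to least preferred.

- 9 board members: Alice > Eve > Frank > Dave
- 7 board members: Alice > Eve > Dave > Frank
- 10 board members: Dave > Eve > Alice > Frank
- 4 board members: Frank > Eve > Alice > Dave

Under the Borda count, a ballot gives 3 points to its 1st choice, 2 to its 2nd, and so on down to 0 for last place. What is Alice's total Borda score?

Borda scores:
  Alice: 9·3 + 7·3 + 10·1 + 4·1 = 62
  Dave: 9·0 + 7·1 + 10·3 + 4·0 = 37
  Frank: 9·1 + 7·0 + 10·0 + 4·3 = 21
  Eve: 9·2 + 7·2 + 10·2 + 4·2 = 60

62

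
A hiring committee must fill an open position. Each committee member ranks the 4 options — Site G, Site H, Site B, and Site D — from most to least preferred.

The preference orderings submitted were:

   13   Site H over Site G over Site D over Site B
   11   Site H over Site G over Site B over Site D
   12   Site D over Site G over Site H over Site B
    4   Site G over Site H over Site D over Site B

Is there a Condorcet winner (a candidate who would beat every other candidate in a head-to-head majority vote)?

Yes

Head-to-head results (40 voters total):
Site G vs Site H: Site H wins 24–16.
Site G vs Site B: Site G wins 40–0.
Site G vs Site D: Site G wins 28–12.
Site H vs Site B: Site H wins 40–0.
Site H vs Site D: Site H wins 28–12.
Site B vs Site D: Site D wins 29–11.
Site H beats each rival — Site G (24–16), Site B (40–0), Site D (28–12) — so Site H is the Condorcet winner.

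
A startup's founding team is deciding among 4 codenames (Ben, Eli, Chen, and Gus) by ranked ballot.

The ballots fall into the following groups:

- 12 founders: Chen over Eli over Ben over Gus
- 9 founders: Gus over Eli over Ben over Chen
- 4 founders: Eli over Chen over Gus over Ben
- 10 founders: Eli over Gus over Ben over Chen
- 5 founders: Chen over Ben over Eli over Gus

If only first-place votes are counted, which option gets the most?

First-place vote totals:
  Ben: 0
  Eli: 14
  Chen: 17
  Gus: 9
Chen has the most first-place votes.

Chen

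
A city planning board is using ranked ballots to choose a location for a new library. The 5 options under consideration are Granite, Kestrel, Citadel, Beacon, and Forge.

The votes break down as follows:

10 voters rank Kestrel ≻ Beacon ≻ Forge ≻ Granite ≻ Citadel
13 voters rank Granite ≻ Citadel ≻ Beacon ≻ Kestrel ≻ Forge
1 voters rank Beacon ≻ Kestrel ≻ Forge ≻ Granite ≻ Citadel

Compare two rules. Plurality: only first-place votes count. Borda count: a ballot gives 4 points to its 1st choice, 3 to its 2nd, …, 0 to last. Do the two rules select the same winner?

Plurality first-place counts: Granite 13, Kestrel 10, Citadel 0, Beacon 1, Forge 0 → Granite.
Borda totals: Granite 63, Kestrel 56, Citadel 39, Beacon 60, Forge 22 → Granite.
The two rules agree on Granite.

Yes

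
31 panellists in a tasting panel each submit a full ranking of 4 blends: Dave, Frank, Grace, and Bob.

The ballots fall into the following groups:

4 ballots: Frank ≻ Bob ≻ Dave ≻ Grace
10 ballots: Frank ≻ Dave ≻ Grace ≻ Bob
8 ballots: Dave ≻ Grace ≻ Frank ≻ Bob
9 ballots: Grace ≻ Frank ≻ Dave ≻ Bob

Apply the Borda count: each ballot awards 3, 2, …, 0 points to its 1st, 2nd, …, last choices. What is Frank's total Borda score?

Borda scores:
  Dave: 4·1 + 10·2 + 8·3 + 9·1 = 57
  Frank: 4·3 + 10·3 + 8·1 + 9·2 = 68
  Grace: 4·0 + 10·1 + 8·2 + 9·3 = 53
  Bob: 4·2 + 10·0 + 8·0 + 9·0 = 8

68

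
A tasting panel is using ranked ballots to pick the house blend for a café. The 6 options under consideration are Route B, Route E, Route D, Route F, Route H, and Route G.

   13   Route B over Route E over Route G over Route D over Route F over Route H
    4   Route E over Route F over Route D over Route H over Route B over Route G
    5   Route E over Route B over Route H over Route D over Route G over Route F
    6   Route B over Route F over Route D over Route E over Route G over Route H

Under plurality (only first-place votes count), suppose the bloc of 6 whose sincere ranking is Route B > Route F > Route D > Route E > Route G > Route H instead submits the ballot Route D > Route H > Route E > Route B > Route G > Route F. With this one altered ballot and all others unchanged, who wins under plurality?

First-place totals with the altered ballot: Route B 13, Route E 9, Route D 6, Route F 0, Route H 0, Route G 0.
The winner is unchanged: still Route B.

Route B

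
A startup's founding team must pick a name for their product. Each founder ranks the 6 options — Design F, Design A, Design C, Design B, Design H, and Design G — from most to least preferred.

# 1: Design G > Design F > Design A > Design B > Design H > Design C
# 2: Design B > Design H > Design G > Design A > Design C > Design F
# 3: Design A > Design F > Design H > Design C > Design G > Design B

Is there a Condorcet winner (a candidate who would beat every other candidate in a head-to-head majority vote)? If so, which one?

Head-to-head results (3 voters total):
Design F vs Design A: Design A wins 2–1.
Design F vs Design C: Design F wins 2–1.
Design F vs Design B: Design F wins 2–1.
Design F vs Design H: Design F wins 2–1.
Design F vs Design G: Design G wins 2–1.
Design A vs Design C: Design A wins 3–0.
Design A vs Design B: Design A wins 2–1.
Design A vs Design H: Design A wins 2–1.
Design A vs Design G: Design G wins 2–1.
Design C vs Design B: Design B wins 2–1.
Design C vs Design H: Design H wins 3–0.
Design C vs Design G: Design G wins 2–1.
Design B vs Design H: Design B wins 2–1.
Design B vs Design G: Design G wins 2–1.
Design H vs Design G: Design H wins 2–1.
No candidate beats all others: Design F beats Design H beats Design G beats Design F, a majority cycle.

None — there is no Condorcet winner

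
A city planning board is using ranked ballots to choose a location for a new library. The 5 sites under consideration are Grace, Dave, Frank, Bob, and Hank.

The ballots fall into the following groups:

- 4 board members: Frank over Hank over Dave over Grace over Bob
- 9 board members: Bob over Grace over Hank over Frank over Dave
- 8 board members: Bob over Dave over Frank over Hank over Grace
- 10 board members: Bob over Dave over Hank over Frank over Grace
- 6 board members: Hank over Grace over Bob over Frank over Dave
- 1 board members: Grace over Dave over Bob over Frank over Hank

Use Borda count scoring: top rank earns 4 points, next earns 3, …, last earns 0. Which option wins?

Borda scores:
  Grace: 4·1 + 9·3 + 8·0 + 10·0 + 6·3 + 4 = 53
  Dave: 4·2 + 9·0 + 8·3 + 10·3 + 6·0 + 3 = 65
  Frank: 4·4 + 9·1 + 8·2 + 10·1 + 6·1 + 1 = 58
  Bob: 4·0 + 9·4 + 8·4 + 10·4 + 6·2 + 2 = 122
  Hank: 4·3 + 9·2 + 8·1 + 10·2 + 6·4 + 0 = 82
Bob has the highest total.

Bob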